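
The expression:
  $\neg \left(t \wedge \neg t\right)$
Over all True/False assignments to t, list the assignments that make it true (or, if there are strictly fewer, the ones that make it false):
is always true.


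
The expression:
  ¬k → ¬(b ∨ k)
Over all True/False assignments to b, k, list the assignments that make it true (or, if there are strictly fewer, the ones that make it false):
is false only for:
  b=True, k=False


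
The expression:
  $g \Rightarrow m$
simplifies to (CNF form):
$m \vee \neg g$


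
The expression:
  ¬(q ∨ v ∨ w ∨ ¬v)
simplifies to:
False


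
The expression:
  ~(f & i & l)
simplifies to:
~f | ~i | ~l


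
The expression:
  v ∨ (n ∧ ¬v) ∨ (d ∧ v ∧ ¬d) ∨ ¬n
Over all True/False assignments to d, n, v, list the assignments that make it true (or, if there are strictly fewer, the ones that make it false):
is always true.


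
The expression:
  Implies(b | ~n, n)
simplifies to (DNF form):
n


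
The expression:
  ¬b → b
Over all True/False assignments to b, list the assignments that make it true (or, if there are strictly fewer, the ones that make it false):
is true only for:
  b=True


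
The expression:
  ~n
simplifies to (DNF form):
~n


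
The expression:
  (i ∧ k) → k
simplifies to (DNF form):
True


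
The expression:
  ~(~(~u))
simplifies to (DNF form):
~u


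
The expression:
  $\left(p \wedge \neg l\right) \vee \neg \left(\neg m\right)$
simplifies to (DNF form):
$m \vee \left(p \wedge \neg l\right)$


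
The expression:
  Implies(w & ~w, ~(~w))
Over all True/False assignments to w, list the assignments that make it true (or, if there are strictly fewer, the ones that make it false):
is always true.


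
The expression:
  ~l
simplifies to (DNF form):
~l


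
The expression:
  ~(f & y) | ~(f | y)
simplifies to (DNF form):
~f | ~y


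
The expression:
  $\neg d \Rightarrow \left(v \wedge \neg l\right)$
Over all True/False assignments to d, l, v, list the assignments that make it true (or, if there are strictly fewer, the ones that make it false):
is false only for:
  d=False, l=False, v=False;
  d=False, l=True, v=False;
  d=False, l=True, v=True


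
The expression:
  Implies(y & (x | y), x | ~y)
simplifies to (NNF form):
x | ~y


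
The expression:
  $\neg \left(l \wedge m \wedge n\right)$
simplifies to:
$\neg l \vee \neg m \vee \neg n$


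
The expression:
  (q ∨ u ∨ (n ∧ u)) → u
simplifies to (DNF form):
u ∨ ¬q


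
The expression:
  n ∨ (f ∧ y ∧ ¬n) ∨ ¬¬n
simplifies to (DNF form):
n ∨ (f ∧ y)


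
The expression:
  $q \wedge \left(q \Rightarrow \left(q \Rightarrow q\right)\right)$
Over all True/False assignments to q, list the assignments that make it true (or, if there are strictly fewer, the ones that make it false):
is true only for:
  q=True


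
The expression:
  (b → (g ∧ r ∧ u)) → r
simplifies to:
b ∨ r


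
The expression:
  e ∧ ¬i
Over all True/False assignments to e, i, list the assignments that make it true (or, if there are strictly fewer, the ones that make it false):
is true only for:
  e=True, i=False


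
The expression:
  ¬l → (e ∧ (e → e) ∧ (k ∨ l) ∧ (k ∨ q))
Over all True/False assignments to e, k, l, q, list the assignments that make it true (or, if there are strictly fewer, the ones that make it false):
is false only for:
  e=False, k=False, l=False, q=False;
  e=False, k=False, l=False, q=True;
  e=False, k=True, l=False, q=False;
  e=False, k=True, l=False, q=True;
  e=True, k=False, l=False, q=False;
  e=True, k=False, l=False, q=True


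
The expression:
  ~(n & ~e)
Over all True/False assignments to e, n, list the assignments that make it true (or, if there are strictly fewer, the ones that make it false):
is false only for:
  e=False, n=True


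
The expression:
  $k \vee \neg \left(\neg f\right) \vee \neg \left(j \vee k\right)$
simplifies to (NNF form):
$f \vee k \vee \neg j$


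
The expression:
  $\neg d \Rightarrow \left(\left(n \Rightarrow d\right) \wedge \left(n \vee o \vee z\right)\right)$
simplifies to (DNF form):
$d \vee \left(o \wedge \neg n\right) \vee \left(z \wedge \neg n\right)$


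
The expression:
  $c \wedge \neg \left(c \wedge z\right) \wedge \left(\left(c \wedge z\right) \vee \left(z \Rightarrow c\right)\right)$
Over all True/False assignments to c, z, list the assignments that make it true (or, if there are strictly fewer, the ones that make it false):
is true only for:
  c=True, z=False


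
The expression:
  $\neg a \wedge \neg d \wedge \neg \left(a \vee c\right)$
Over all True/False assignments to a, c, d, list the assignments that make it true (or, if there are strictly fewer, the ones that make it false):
is true only for:
  a=False, c=False, d=False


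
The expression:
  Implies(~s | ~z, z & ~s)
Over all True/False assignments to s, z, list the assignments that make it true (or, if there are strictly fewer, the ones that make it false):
is true only for:
  s=False, z=True;
  s=True, z=True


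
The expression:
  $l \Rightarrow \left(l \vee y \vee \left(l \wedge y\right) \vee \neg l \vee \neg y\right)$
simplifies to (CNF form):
$\text{True}$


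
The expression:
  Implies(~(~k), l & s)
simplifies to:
~k | (l & s)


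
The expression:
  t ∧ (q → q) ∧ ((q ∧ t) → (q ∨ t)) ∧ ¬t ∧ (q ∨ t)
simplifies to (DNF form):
False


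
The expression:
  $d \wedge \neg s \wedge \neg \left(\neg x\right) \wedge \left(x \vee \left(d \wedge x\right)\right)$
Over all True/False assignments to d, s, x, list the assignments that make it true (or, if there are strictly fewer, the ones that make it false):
is true only for:
  d=True, s=False, x=True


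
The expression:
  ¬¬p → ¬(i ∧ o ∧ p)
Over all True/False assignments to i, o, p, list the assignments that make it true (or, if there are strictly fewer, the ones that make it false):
is false only for:
  i=True, o=True, p=True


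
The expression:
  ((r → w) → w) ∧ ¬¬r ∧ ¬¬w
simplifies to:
r ∧ w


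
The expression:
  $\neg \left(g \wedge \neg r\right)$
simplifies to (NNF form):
$r \vee \neg g$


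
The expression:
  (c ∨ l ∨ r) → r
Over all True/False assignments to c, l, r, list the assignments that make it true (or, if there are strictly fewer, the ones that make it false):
is false only for:
  c=False, l=True, r=False;
  c=True, l=False, r=False;
  c=True, l=True, r=False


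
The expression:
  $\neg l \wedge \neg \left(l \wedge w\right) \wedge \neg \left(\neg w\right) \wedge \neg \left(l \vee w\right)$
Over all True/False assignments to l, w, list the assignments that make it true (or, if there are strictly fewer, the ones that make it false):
is never true.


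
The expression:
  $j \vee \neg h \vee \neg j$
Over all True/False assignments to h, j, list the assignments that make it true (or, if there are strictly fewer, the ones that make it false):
is always true.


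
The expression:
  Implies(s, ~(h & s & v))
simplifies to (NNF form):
~h | ~s | ~v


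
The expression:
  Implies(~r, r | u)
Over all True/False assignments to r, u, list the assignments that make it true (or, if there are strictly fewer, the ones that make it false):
is false only for:
  r=False, u=False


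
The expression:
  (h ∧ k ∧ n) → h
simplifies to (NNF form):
True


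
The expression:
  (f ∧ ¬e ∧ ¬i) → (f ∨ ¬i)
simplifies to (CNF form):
True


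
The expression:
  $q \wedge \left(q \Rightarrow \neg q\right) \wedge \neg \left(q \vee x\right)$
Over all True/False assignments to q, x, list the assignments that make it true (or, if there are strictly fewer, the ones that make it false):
is never true.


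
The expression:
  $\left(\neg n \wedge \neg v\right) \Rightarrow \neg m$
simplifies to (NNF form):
$n \vee v \vee \neg m$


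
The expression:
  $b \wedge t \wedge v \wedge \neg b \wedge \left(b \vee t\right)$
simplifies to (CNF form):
$\text{False}$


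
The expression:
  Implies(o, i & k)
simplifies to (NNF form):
~o | (i & k)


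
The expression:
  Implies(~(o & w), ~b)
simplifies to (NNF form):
~b | (o & w)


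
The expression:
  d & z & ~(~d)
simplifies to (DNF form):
d & z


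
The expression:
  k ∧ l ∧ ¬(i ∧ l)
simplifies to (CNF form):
k ∧ l ∧ ¬i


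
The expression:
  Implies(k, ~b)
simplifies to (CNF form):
~b | ~k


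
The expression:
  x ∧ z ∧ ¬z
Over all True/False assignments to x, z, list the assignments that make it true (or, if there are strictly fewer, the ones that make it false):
is never true.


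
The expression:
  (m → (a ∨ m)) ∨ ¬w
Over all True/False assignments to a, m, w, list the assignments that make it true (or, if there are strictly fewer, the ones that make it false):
is always true.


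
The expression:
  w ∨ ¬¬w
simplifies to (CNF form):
w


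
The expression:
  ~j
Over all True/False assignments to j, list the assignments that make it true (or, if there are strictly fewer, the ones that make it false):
is true only for:
  j=False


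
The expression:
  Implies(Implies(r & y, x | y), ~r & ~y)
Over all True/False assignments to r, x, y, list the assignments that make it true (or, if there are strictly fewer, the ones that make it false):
is true only for:
  r=False, x=False, y=False;
  r=False, x=True, y=False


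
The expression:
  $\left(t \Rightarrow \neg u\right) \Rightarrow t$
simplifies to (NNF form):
$t$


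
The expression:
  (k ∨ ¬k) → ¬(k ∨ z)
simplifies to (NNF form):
¬k ∧ ¬z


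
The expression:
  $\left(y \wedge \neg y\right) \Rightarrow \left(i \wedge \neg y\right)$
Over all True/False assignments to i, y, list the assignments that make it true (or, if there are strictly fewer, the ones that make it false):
is always true.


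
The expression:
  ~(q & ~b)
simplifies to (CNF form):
b | ~q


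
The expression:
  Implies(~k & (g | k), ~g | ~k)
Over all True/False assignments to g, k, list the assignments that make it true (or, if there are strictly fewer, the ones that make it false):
is always true.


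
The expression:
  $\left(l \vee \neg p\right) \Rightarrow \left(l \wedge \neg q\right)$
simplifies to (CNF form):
$\left(l \vee p\right) \wedge \left(\neg l \vee \neg q\right)$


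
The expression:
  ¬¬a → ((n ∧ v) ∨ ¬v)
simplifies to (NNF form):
n ∨ ¬a ∨ ¬v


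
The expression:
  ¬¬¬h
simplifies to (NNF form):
¬h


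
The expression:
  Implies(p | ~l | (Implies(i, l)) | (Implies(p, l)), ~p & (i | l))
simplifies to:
~p & (i | l)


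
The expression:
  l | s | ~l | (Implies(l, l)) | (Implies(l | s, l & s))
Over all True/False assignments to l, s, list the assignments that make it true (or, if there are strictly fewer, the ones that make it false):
is always true.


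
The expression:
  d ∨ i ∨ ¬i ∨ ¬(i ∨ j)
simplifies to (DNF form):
True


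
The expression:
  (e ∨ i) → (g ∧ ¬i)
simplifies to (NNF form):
¬i ∧ (g ∨ ¬e)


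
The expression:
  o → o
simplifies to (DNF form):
True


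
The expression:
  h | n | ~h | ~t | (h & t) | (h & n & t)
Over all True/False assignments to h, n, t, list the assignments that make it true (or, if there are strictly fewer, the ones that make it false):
is always true.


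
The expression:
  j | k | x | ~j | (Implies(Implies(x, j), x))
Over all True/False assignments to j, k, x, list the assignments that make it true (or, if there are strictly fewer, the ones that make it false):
is always true.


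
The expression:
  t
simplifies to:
t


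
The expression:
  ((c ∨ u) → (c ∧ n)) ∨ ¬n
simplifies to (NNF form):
c ∨ ¬n ∨ ¬u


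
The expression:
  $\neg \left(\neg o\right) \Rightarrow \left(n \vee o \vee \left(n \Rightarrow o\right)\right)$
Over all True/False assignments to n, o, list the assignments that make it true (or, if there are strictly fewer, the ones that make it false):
is always true.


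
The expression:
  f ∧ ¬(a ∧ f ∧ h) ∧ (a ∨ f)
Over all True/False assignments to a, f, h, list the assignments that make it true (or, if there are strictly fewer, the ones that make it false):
is true only for:
  a=False, f=True, h=False;
  a=False, f=True, h=True;
  a=True, f=True, h=False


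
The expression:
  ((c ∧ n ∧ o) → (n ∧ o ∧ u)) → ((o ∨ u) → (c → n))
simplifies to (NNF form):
n ∨ (¬o ∧ ¬u) ∨ ¬c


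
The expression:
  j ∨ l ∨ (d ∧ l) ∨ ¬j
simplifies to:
True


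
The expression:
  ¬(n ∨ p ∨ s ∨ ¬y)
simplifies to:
y ∧ ¬n ∧ ¬p ∧ ¬s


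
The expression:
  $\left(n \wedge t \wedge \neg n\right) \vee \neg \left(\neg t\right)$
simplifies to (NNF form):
$t$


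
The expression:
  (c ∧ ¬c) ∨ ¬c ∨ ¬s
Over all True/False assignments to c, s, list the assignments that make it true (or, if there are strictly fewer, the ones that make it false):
is false only for:
  c=True, s=True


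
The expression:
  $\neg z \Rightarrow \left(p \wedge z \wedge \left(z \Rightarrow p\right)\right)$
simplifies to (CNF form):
$z$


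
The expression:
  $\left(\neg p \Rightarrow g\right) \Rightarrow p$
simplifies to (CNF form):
$p \vee \neg g$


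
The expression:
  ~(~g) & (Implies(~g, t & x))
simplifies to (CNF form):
g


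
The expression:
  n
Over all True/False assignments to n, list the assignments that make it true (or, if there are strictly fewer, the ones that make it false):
is true only for:
  n=True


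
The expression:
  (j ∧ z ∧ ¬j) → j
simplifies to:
True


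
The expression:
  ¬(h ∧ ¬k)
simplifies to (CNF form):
k ∨ ¬h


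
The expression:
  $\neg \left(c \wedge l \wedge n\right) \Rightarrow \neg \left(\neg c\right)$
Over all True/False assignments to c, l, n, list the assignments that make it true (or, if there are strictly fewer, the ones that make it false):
is true only for:
  c=True, l=False, n=False;
  c=True, l=False, n=True;
  c=True, l=True, n=False;
  c=True, l=True, n=True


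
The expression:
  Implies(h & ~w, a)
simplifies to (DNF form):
a | w | ~h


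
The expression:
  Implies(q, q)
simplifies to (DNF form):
True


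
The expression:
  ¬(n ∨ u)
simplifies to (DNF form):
¬n ∧ ¬u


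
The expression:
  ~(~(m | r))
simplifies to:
m | r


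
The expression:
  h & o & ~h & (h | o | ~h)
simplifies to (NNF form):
False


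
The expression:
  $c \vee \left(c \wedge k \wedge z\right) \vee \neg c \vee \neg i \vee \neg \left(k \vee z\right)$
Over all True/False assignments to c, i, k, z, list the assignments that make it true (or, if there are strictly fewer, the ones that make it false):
is always true.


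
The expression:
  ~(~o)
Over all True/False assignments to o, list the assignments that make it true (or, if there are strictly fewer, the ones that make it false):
is true only for:
  o=True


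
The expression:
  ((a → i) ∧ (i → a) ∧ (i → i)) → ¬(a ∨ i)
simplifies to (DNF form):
¬a ∨ ¬i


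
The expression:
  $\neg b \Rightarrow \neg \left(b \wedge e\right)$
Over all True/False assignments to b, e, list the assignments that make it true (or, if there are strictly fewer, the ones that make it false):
is always true.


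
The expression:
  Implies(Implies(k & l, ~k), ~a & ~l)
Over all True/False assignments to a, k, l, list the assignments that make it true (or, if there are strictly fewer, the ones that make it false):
is true only for:
  a=False, k=False, l=False;
  a=False, k=True, l=False;
  a=False, k=True, l=True;
  a=True, k=True, l=True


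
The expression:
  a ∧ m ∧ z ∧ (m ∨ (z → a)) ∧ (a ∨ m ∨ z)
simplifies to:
a ∧ m ∧ z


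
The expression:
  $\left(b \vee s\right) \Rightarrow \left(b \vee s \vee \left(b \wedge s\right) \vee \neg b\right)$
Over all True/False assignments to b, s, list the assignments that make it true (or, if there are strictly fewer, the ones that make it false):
is always true.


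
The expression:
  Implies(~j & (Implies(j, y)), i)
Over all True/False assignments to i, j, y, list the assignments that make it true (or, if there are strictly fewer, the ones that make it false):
is false only for:
  i=False, j=False, y=False;
  i=False, j=False, y=True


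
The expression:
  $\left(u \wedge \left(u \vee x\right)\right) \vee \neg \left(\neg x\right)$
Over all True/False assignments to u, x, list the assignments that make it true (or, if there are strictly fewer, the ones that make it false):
is false only for:
  u=False, x=False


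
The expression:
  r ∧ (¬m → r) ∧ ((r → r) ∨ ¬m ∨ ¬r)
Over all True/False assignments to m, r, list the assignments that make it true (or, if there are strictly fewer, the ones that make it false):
is true only for:
  m=False, r=True;
  m=True, r=True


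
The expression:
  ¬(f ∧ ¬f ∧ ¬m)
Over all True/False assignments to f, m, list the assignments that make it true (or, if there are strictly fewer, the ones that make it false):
is always true.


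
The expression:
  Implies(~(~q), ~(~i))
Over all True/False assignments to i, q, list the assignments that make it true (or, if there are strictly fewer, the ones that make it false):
is false only for:
  i=False, q=True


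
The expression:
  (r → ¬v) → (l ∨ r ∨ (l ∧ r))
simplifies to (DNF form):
l ∨ r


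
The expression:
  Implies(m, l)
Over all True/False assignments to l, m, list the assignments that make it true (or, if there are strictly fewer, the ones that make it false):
is false only for:
  l=False, m=True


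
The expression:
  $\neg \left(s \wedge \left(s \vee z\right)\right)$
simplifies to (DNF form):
$\neg s$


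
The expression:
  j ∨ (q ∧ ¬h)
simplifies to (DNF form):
j ∨ (q ∧ ¬h)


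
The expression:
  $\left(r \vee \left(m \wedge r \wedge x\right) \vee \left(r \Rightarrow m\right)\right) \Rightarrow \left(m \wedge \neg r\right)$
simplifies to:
$m \wedge \neg r$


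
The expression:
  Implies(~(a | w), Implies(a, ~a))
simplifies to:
True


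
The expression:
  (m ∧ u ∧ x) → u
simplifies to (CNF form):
True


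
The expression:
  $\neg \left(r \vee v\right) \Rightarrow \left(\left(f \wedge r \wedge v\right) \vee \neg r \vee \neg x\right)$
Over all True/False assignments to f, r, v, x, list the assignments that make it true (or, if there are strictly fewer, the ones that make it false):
is always true.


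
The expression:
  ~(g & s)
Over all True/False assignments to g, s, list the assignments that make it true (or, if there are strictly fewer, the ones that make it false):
is false only for:
  g=True, s=True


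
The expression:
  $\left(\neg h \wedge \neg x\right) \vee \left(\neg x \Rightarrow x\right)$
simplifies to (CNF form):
$x \vee \neg h$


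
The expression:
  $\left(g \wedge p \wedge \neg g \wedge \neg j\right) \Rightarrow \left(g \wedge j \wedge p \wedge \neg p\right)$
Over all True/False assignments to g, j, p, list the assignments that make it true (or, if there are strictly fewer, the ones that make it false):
is always true.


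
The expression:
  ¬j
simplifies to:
¬j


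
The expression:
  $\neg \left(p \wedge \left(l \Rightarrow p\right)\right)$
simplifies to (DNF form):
$\neg p$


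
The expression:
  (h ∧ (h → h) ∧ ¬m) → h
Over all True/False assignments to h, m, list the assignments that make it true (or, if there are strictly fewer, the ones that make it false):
is always true.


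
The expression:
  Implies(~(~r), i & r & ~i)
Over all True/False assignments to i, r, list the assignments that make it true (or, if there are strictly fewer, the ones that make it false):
is true only for:
  i=False, r=False;
  i=True, r=False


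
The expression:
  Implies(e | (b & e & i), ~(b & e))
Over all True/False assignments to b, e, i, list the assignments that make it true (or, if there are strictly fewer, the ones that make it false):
is false only for:
  b=True, e=True, i=False;
  b=True, e=True, i=True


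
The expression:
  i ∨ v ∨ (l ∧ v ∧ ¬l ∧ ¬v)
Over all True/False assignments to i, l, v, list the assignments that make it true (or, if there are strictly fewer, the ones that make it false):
is false only for:
  i=False, l=False, v=False;
  i=False, l=True, v=False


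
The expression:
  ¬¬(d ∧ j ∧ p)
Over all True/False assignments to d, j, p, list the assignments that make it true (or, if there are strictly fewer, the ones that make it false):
is true only for:
  d=True, j=True, p=True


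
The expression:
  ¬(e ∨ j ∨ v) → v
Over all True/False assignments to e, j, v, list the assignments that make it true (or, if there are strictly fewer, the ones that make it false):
is false only for:
  e=False, j=False, v=False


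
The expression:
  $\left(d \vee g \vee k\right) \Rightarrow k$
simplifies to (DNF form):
$k \vee \left(\neg d \wedge \neg g\right)$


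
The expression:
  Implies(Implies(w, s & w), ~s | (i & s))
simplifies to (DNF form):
i | ~s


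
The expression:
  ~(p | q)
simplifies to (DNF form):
~p & ~q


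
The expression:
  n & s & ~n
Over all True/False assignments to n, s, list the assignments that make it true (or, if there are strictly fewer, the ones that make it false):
is never true.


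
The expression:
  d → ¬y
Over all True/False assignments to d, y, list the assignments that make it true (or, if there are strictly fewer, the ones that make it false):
is false only for:
  d=True, y=True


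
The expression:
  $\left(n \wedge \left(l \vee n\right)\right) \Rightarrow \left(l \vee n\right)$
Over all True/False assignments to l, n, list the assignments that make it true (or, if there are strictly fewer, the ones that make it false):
is always true.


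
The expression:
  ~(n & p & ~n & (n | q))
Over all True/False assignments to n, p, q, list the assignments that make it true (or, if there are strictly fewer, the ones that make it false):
is always true.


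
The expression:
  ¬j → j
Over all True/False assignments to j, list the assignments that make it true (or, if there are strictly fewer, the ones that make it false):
is true only for:
  j=True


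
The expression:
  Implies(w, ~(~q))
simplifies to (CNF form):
q | ~w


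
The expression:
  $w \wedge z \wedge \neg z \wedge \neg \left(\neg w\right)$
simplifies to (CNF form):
$\text{False}$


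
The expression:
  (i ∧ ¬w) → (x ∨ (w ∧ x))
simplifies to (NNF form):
w ∨ x ∨ ¬i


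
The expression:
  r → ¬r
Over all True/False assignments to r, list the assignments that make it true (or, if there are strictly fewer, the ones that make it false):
is true only for:
  r=False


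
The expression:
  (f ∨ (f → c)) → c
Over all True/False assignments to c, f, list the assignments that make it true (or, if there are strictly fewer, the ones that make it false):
is true only for:
  c=True, f=False;
  c=True, f=True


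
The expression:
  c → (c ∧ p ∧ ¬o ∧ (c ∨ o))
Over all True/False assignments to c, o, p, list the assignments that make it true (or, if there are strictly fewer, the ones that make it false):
is false only for:
  c=True, o=False, p=False;
  c=True, o=True, p=False;
  c=True, o=True, p=True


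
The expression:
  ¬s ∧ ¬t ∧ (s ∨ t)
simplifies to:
False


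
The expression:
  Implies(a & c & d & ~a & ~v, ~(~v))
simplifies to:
True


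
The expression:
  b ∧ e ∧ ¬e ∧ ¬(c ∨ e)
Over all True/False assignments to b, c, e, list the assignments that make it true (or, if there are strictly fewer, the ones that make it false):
is never true.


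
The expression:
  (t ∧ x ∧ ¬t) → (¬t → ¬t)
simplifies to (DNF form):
True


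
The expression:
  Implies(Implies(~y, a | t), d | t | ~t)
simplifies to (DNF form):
True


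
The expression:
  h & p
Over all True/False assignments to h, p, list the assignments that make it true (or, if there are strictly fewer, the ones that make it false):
is true only for:
  h=True, p=True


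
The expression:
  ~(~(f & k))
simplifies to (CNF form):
f & k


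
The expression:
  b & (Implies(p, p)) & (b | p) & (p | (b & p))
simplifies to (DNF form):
b & p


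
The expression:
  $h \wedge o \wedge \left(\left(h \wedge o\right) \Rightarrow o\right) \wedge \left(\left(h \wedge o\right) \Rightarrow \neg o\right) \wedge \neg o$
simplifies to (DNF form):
$\text{False}$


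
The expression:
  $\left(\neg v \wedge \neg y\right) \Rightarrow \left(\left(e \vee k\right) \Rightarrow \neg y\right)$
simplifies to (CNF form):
$\text{True}$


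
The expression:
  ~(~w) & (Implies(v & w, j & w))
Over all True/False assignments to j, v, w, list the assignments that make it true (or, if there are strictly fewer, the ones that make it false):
is true only for:
  j=False, v=False, w=True;
  j=True, v=False, w=True;
  j=True, v=True, w=True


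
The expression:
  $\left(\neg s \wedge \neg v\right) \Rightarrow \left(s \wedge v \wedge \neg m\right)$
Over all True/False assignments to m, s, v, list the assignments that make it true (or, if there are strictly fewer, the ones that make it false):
is false only for:
  m=False, s=False, v=False;
  m=True, s=False, v=False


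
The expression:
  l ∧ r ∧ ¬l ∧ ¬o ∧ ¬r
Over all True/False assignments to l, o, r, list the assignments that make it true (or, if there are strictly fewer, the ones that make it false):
is never true.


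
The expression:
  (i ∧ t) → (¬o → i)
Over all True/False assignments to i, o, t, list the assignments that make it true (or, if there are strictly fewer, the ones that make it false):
is always true.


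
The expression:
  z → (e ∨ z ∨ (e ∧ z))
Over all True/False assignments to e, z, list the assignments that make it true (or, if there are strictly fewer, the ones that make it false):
is always true.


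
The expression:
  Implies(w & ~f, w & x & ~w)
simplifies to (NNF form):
f | ~w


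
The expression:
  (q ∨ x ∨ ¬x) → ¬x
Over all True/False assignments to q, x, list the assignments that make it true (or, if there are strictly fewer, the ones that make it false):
is true only for:
  q=False, x=False;
  q=True, x=False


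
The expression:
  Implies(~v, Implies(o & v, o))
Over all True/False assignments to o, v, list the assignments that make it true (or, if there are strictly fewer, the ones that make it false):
is always true.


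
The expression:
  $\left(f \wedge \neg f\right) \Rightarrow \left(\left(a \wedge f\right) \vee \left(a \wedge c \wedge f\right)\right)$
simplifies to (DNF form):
$\text{True}$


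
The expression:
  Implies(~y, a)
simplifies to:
a | y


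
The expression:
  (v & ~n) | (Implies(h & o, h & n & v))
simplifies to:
v | ~h | ~o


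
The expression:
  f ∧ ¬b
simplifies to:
f ∧ ¬b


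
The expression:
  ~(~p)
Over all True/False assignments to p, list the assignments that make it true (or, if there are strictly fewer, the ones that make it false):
is true only for:
  p=True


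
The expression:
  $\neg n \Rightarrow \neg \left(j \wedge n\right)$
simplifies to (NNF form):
$\text{True}$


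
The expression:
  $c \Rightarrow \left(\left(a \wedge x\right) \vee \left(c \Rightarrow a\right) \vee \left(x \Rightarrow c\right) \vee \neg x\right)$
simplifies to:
$\text{True}$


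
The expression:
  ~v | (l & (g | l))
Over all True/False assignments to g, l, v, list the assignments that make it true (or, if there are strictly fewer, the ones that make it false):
is false only for:
  g=False, l=False, v=True;
  g=True, l=False, v=True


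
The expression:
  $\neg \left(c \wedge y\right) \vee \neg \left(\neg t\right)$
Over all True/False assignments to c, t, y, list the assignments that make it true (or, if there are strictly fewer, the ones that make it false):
is false only for:
  c=True, t=False, y=True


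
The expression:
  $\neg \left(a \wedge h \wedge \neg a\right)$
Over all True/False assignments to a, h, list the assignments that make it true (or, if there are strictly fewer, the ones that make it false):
is always true.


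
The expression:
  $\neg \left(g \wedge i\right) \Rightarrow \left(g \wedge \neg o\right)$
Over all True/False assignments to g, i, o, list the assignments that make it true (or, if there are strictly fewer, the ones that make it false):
is true only for:
  g=True, i=False, o=False;
  g=True, i=True, o=False;
  g=True, i=True, o=True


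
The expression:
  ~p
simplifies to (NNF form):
~p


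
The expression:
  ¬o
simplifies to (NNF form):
¬o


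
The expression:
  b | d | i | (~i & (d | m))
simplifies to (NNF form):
b | d | i | m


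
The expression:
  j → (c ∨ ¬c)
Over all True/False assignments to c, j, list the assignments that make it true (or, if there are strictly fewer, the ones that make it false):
is always true.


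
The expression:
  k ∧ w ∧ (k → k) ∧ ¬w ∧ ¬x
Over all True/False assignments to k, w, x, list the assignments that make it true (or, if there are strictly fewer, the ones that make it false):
is never true.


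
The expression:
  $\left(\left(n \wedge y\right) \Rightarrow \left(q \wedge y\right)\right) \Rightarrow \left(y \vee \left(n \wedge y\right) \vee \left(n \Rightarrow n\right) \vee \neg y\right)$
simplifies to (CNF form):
$\text{True}$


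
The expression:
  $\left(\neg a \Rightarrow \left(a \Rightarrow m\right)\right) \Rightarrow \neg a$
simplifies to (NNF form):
$\neg a$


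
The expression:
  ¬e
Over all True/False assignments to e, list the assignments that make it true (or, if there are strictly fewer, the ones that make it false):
is true only for:
  e=False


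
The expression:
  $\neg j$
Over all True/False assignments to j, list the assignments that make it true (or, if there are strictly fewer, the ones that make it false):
is true only for:
  j=False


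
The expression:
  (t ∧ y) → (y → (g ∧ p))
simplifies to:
(g ∧ p) ∨ ¬t ∨ ¬y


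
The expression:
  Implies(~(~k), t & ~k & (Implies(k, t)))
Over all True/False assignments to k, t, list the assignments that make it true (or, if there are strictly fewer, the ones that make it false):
is true only for:
  k=False, t=False;
  k=False, t=True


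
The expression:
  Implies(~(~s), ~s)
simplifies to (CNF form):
~s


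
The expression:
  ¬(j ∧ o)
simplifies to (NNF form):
¬j ∨ ¬o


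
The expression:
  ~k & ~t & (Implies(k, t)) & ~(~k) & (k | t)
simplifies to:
False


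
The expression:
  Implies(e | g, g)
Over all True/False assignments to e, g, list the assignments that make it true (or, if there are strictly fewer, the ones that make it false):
is false only for:
  e=True, g=False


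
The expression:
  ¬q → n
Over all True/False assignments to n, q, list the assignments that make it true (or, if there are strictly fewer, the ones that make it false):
is false only for:
  n=False, q=False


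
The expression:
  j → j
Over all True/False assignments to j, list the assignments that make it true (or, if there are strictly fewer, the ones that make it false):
is always true.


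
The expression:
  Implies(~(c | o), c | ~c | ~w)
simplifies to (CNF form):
True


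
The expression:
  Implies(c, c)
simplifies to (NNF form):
True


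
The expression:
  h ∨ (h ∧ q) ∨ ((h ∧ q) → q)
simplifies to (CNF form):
True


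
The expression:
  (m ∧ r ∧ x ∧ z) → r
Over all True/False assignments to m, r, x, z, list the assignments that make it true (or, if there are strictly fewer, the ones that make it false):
is always true.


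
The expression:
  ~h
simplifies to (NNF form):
~h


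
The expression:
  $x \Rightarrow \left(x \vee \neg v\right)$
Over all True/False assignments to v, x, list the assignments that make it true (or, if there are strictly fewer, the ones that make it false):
is always true.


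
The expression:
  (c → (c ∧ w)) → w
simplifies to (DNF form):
c ∨ w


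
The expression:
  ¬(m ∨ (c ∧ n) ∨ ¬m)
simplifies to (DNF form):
False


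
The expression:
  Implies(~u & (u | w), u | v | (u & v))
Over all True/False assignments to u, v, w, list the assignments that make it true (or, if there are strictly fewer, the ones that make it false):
is false only for:
  u=False, v=False, w=True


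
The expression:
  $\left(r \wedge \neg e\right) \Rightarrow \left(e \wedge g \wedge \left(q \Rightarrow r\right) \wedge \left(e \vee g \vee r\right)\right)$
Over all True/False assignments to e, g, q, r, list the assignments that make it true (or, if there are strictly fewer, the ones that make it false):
is false only for:
  e=False, g=False, q=False, r=True;
  e=False, g=False, q=True, r=True;
  e=False, g=True, q=False, r=True;
  e=False, g=True, q=True, r=True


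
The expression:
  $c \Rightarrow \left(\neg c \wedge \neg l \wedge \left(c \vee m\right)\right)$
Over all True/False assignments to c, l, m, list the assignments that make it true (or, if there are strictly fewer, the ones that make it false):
is true only for:
  c=False, l=False, m=False;
  c=False, l=False, m=True;
  c=False, l=True, m=False;
  c=False, l=True, m=True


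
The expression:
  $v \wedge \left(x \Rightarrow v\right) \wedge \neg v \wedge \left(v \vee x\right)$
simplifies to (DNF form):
$\text{False}$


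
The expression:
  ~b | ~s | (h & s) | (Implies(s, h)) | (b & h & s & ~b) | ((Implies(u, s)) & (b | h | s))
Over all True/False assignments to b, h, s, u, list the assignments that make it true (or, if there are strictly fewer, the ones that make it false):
is always true.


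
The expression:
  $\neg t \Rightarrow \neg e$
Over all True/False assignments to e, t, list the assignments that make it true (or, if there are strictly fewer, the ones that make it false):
is false only for:
  e=True, t=False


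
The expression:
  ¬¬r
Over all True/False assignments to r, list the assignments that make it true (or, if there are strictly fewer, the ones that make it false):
is true only for:
  r=True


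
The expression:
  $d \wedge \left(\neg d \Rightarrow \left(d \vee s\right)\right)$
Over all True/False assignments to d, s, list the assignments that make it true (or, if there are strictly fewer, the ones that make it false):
is true only for:
  d=True, s=False;
  d=True, s=True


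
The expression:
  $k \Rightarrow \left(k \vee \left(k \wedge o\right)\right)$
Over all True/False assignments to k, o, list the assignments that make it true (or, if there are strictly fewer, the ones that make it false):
is always true.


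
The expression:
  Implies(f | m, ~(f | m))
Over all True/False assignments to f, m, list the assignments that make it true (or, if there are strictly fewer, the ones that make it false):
is true only for:
  f=False, m=False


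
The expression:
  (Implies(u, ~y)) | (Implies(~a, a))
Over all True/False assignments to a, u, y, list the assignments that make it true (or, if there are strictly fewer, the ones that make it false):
is false only for:
  a=False, u=True, y=True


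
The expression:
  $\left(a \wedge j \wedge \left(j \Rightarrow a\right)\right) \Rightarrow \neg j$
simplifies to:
$\neg a \vee \neg j$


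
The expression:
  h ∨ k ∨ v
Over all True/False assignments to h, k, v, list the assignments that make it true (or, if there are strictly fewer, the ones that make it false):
is false only for:
  h=False, k=False, v=False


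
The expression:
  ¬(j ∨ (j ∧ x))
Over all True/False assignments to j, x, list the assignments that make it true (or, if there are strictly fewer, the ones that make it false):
is true only for:
  j=False, x=False;
  j=False, x=True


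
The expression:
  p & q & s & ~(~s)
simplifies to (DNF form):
p & q & s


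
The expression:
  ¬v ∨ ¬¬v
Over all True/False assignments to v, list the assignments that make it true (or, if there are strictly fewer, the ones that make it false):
is always true.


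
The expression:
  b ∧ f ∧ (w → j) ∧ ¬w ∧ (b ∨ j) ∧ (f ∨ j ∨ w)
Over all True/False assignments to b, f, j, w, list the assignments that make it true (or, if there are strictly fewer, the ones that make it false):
is true only for:
  b=True, f=True, j=False, w=False;
  b=True, f=True, j=True, w=False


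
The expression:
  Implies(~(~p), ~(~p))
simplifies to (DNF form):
True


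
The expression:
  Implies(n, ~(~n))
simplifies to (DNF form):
True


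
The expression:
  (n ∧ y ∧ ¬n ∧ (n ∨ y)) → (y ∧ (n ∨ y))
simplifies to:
True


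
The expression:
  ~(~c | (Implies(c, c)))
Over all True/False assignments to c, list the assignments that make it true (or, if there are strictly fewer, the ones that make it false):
is never true.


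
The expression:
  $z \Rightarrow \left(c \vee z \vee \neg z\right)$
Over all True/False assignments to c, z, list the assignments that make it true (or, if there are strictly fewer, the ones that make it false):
is always true.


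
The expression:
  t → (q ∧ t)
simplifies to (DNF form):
q ∨ ¬t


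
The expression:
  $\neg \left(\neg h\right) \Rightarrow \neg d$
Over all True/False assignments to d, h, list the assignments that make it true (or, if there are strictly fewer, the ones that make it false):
is false only for:
  d=True, h=True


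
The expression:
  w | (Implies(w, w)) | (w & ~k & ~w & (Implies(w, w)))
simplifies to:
True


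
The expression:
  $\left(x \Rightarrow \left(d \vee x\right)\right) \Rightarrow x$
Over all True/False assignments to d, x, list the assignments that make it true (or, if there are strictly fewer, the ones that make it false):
is true only for:
  d=False, x=True;
  d=True, x=True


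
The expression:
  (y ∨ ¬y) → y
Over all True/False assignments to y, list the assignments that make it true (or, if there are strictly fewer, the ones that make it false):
is true only for:
  y=True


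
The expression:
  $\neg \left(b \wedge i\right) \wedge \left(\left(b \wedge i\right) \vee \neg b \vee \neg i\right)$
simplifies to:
$\neg b \vee \neg i$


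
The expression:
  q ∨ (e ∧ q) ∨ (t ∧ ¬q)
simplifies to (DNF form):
q ∨ t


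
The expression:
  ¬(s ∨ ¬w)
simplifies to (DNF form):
w ∧ ¬s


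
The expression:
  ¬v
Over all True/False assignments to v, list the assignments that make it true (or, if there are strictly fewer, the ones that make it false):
is true only for:
  v=False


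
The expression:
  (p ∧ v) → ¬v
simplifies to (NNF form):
¬p ∨ ¬v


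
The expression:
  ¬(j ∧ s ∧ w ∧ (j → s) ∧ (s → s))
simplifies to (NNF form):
¬j ∨ ¬s ∨ ¬w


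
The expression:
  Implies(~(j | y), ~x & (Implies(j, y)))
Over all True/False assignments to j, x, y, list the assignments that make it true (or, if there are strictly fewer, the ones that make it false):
is false only for:
  j=False, x=True, y=False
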